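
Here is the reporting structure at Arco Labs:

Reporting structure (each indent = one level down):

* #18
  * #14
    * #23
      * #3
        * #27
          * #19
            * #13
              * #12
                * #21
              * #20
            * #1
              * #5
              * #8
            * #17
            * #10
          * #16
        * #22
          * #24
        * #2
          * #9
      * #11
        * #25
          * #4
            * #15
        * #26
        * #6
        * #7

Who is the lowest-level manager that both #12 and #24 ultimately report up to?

#3

#12's chain of managers is #13, #19, #27, #3, #23, #14, #18. #24's chain of managers is #22, #3, #23, #14, #18. The first manager that appears in both chains is #3.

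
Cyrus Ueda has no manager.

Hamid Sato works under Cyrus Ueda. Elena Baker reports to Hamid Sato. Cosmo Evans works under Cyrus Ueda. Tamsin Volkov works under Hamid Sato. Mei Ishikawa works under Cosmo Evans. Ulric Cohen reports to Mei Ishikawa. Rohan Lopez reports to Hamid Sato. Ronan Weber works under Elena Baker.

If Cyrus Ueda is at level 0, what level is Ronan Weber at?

Chain from Ronan Weber up to Cyrus Ueda: Ronan Weber → Elena Baker → Hamid Sato → Cyrus Ueda. That is 3 steps up, so Ronan Weber is 3 levels below Cyrus Ueda.

3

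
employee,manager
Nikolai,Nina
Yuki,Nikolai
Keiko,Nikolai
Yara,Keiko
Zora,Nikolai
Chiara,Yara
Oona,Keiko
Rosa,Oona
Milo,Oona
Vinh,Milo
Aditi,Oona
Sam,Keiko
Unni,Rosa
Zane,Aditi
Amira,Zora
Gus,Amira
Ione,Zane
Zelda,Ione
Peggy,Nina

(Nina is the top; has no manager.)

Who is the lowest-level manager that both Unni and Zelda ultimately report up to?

Oona

Unni's chain of managers is Rosa, Oona, Keiko, Nikolai, Nina. Zelda's chain of managers is Ione, Zane, Aditi, Oona, Keiko, Nikolai, Nina. The first manager that appears in both chains is Oona.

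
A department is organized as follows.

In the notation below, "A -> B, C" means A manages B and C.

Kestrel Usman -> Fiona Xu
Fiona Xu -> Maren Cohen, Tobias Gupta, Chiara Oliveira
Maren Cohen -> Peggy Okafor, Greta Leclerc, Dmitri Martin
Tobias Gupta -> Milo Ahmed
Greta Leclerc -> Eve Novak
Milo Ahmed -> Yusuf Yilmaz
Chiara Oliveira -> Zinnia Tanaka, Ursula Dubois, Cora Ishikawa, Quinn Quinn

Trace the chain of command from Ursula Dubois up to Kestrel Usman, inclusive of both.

Ursula Dubois reports to Chiara Oliveira. Chiara Oliveira reports to Fiona Xu. Fiona Xu reports to Kestrel Usman. Kestrel Usman is at the top.

Ursula Dubois -> Chiara Oliveira -> Fiona Xu -> Kestrel Usman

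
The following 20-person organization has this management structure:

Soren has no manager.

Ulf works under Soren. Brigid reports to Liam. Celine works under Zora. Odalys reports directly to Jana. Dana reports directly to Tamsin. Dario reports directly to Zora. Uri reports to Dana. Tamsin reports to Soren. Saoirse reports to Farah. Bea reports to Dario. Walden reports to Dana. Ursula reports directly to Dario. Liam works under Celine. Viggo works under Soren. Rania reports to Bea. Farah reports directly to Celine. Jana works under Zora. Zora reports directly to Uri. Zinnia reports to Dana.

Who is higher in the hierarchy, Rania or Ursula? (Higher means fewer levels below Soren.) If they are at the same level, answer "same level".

Ursula

Rania is 7 levels below Soren; Ursula is 6. Ursula is higher.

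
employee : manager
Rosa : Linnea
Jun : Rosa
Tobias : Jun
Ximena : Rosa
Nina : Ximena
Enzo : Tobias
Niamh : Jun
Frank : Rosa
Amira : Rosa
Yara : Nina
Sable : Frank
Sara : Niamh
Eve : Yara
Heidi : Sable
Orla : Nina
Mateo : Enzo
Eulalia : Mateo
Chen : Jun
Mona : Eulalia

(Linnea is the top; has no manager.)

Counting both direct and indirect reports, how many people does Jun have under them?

Jun directly manages Tobias, Niamh, Chen. Under Tobias: Enzo, Mateo, Eulalia, Mona (4). Under Niamh: Sara (1). Chen has no reports. So Jun's organization is 3 direct reports plus everyone under them: 5 + 2 + 1 = 8.

8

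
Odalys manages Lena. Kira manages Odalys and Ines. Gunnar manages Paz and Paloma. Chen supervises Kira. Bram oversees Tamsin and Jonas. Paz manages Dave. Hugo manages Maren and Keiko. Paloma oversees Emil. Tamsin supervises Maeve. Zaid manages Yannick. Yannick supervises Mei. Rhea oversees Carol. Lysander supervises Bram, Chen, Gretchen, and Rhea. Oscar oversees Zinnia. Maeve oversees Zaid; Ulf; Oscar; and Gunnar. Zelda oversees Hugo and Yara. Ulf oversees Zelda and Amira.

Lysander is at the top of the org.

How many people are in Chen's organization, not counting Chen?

Chen directly manages Kira. Under Kira: Ines, Odalys, Lena (3). That's 4 in total.

4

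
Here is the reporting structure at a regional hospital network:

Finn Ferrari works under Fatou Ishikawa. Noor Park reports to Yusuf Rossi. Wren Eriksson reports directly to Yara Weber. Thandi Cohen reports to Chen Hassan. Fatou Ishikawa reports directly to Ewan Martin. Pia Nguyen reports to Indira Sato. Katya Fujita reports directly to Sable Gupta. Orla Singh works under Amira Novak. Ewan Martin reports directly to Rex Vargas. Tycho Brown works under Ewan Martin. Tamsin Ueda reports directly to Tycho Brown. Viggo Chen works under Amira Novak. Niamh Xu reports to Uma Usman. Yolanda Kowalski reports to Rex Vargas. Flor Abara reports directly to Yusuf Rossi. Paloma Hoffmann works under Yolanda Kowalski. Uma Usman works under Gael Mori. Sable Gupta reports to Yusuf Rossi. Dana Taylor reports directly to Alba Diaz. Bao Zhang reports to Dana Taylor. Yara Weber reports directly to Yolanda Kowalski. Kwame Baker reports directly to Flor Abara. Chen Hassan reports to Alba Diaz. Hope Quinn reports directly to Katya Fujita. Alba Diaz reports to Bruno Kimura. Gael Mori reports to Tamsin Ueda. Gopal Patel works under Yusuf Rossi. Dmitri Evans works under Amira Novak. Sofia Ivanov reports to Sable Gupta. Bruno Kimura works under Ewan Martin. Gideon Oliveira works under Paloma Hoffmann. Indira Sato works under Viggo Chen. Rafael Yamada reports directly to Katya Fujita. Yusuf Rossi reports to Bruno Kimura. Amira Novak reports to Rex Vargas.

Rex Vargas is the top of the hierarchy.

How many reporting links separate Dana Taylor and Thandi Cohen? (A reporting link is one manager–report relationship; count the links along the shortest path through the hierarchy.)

3

Dana Taylor is 1 level below Alba Diaz, and Thandi Cohen is 2 levels below Alba Diaz (their lowest common manager). The shortest path runs up from Dana Taylor to Alba Diaz and back down to Thandi Cohen: 1 + 2 = 3 links.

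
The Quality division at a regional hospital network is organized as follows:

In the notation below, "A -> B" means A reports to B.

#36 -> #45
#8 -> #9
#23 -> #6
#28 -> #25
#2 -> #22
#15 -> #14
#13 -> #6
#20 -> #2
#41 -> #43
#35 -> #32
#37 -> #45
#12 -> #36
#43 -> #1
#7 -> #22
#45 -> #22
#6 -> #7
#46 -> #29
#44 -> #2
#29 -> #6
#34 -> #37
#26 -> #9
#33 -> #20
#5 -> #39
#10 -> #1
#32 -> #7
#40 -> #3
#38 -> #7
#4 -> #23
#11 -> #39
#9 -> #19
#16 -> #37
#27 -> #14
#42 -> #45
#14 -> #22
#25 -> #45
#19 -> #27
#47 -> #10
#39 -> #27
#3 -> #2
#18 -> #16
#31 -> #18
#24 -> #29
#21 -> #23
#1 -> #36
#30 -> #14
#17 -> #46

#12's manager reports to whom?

#45

#12 reports to #36, and #36 reports to #45. So #12's skip-level manager is #45.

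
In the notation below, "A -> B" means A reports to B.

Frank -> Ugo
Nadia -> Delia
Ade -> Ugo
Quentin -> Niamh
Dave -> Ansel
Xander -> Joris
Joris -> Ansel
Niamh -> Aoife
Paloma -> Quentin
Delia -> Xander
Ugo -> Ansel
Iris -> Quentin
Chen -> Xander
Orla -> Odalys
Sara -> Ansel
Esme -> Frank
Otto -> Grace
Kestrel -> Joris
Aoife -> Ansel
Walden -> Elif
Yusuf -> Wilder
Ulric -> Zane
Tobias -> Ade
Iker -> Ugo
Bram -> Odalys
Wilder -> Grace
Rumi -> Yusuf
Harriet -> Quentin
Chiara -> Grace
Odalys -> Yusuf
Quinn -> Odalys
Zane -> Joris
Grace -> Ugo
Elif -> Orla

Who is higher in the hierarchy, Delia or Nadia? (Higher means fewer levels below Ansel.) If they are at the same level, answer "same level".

Delia

Delia is 3 levels below Ansel; Nadia is 4. Delia is higher.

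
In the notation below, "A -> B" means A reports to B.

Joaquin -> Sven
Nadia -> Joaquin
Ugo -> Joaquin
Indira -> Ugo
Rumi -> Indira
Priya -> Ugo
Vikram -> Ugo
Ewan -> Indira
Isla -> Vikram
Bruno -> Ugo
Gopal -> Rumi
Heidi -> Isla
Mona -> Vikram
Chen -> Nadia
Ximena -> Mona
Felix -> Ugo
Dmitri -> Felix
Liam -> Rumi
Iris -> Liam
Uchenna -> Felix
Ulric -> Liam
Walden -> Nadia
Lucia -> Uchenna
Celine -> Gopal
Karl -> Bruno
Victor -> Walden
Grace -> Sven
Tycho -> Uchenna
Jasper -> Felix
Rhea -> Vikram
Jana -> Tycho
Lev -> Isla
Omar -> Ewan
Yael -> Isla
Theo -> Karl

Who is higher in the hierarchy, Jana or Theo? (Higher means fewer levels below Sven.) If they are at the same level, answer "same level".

Theo

Jana is 6 levels below Sven; Theo is 5. Theo is higher.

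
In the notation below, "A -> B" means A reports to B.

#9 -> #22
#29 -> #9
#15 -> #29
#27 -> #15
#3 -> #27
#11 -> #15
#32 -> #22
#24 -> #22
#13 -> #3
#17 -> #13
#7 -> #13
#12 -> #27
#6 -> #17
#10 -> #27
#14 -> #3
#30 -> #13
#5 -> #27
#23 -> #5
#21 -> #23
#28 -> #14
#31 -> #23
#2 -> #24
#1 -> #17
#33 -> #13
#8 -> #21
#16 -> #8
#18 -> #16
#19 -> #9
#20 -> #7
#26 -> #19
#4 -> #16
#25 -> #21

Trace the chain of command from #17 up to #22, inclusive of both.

#17 reports to #13. #13 reports to #3. #3 reports to #27. #27 reports to #15. #15 reports to #29. #29 reports to #9. #9 reports to #22. #22 is at the top.

#17 -> #13 -> #3 -> #27 -> #15 -> #29 -> #9 -> #22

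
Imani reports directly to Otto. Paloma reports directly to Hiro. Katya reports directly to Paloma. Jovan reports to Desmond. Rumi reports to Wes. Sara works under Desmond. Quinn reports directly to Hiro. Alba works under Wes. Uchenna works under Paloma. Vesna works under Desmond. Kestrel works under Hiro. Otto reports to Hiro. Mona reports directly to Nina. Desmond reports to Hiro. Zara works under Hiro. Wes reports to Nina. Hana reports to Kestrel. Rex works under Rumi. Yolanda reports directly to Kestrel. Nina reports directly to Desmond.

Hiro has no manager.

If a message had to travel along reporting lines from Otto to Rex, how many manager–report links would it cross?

Otto is 1 level below Hiro, and Rex is 5 levels below Hiro (their lowest common manager). The shortest path runs up from Otto to Hiro and back down to Rex: 1 + 5 = 6 links.

6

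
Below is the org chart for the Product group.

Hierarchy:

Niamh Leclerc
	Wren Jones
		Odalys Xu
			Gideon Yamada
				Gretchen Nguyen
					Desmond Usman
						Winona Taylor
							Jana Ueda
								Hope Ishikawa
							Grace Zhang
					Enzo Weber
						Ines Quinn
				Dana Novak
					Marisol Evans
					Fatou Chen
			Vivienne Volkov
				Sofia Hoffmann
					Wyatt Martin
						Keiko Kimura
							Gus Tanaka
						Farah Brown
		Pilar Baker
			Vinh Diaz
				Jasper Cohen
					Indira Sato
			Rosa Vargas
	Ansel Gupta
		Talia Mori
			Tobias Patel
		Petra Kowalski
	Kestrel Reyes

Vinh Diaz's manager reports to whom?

Wren Jones

Vinh Diaz reports to Pilar Baker, and Pilar Baker reports to Wren Jones. So Vinh Diaz's skip-level manager is Wren Jones.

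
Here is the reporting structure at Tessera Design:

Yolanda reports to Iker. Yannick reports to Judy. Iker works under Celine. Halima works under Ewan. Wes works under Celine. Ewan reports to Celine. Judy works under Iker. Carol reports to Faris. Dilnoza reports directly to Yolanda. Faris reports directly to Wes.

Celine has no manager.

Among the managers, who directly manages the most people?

Celine

Direct-report counts: Celine has 3; Ewan has 1; Wes has 1; Faris has 1; Iker has 2; Judy has 1; Yolanda has 1. The largest is 3, held by Celine.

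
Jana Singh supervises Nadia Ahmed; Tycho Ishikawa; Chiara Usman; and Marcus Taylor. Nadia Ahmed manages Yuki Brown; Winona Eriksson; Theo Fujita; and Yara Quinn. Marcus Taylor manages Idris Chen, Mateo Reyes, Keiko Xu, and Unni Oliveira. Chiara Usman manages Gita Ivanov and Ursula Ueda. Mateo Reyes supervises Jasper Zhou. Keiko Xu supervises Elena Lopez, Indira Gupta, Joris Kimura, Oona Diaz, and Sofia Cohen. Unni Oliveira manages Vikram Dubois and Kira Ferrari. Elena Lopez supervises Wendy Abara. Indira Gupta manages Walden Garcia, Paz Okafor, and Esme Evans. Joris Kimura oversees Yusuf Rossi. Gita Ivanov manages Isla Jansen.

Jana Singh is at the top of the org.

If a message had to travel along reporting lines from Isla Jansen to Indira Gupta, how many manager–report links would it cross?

6

Isla Jansen is 3 levels below Jana Singh, and Indira Gupta is 3 levels below Jana Singh (their lowest common manager). The shortest path runs up from Isla Jansen to Jana Singh and back down to Indira Gupta: 3 + 3 = 6 links.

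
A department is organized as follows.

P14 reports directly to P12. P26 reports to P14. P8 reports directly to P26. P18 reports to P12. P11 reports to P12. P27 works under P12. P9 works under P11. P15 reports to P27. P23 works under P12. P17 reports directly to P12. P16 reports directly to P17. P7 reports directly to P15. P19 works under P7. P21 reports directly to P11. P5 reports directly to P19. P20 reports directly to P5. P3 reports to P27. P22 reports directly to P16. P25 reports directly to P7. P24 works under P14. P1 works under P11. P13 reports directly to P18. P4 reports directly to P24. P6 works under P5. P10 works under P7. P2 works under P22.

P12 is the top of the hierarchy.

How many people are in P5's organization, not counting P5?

2

P5 directly manages P20, P6. P20 has no reports. P6 has no reports. So P5's organization is 2 direct reports plus everyone under them: 1 + 1 = 2.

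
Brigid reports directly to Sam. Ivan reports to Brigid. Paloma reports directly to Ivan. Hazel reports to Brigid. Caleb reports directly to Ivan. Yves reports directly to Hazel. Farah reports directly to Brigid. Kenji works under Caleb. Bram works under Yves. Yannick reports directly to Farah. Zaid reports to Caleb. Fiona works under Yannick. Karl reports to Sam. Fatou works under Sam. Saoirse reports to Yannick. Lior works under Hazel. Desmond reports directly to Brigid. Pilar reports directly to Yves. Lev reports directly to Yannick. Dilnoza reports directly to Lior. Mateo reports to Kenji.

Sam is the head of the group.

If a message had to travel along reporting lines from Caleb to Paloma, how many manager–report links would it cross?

2

Caleb is 1 level below Ivan, and Paloma is 1 level below Ivan (their lowest common manager). The shortest path runs up from Caleb to Ivan and back down to Paloma: 1 + 1 = 2 links.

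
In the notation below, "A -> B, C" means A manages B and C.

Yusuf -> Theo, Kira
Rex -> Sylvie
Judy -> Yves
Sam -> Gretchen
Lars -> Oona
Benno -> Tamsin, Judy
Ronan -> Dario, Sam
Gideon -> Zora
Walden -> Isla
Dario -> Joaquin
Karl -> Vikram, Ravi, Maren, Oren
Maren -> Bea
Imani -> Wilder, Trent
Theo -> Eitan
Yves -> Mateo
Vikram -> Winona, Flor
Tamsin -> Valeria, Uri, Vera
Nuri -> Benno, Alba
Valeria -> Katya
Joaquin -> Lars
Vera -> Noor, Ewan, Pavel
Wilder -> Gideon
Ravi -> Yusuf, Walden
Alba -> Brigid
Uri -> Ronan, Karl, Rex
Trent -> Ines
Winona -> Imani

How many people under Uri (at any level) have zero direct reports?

The people in Uri's organization with no one reporting to them are Sylvie, Oren, Bea, Isla, Kira, Eitan, Flor, Ines, Zora, Gretchen, Oona. That is 11.

11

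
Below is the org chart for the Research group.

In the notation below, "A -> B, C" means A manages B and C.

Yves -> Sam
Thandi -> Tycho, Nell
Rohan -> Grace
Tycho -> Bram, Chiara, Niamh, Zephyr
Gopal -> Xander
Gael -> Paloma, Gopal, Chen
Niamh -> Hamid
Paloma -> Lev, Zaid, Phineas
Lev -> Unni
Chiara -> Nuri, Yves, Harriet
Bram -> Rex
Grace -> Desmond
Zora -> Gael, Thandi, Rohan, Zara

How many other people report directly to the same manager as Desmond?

0

Desmond reports to Grace, and Grace has no other direct reports. Desmond has 0 peers.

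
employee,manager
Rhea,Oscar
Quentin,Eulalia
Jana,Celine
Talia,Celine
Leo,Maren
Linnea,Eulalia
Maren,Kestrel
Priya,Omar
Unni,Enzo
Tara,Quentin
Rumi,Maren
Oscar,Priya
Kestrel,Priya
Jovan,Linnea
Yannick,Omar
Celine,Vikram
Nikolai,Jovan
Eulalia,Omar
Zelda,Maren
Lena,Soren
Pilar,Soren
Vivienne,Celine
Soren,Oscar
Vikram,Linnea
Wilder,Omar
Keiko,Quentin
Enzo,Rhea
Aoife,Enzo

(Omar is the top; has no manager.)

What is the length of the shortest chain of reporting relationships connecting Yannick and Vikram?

Yannick is 1 level below Omar, and Vikram is 3 levels below Omar (their lowest common manager). The shortest path runs up from Yannick to Omar and back down to Vikram: 1 + 3 = 4 links.

4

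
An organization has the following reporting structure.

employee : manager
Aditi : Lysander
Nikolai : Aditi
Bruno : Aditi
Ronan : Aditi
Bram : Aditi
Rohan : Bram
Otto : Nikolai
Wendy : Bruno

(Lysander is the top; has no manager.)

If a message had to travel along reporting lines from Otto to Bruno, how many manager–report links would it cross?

3

Otto is 2 levels below Aditi, and Bruno is 1 level below Aditi (their lowest common manager). The shortest path runs up from Otto to Aditi and back down to Bruno: 2 + 1 = 3 links.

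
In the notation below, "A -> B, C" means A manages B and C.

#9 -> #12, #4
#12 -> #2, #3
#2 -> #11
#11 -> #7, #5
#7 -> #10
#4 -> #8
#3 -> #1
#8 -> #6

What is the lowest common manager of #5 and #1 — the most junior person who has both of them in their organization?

#5's chain of managers is #11, #2, #12, #9. #1's chain of managers is #3, #12, #9. The first manager that appears in both chains is #12.

#12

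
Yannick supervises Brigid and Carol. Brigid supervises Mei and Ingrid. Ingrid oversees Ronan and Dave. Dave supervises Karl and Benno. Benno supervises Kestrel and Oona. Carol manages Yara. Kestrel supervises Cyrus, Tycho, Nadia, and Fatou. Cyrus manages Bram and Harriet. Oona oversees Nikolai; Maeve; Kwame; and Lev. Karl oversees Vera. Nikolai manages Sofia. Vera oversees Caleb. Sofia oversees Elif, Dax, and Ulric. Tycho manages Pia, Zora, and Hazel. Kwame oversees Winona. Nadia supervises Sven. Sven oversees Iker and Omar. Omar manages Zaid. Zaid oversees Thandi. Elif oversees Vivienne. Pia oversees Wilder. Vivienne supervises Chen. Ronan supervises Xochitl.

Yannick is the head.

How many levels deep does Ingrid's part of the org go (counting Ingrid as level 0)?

The longest chain under Ingrid runs Ingrid → Dave → Benno → Oona → Nikolai → Sofia → Elif → Vivienne → Chen, which is 8 levels below Ingrid.

8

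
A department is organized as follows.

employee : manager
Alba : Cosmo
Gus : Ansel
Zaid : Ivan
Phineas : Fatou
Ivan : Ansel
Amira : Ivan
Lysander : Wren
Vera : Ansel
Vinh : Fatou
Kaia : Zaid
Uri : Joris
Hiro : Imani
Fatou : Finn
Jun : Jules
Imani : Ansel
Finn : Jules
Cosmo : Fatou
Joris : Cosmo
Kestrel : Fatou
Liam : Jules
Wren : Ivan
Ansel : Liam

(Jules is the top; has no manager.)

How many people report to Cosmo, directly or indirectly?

3

Cosmo directly manages Alba, Joris. Alba has no reports. Under Joris: Uri (1). So Cosmo's organization is 2 direct reports plus everyone under them: 1 + 2 = 3.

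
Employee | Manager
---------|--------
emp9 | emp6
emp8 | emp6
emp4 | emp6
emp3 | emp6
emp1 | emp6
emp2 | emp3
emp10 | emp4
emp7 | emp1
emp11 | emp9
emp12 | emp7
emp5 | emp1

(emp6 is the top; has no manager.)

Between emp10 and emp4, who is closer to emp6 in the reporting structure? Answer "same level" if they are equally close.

emp10 is 2 levels below emp6; emp4 is 1. emp4 is higher.

emp4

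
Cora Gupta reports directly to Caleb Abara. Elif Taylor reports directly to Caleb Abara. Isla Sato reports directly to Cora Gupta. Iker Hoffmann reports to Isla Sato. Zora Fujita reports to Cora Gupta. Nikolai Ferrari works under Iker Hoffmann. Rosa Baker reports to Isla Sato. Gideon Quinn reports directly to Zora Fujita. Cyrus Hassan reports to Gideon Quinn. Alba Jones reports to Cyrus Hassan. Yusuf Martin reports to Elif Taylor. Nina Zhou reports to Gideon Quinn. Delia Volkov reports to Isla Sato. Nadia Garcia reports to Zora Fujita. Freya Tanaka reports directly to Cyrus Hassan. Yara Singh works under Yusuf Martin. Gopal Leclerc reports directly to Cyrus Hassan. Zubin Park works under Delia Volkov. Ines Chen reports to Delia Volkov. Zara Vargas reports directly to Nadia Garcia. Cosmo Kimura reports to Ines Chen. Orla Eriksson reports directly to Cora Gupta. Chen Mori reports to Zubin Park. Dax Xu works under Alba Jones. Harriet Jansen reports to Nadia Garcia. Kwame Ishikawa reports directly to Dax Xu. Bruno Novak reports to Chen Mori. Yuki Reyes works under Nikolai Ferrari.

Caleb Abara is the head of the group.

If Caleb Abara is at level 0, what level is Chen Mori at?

5

Chain from Chen Mori up to Caleb Abara: Chen Mori → Zubin Park → Delia Volkov → Isla Sato → Cora Gupta → Caleb Abara. That is 5 steps up, so Chen Mori is 5 levels below Caleb Abara.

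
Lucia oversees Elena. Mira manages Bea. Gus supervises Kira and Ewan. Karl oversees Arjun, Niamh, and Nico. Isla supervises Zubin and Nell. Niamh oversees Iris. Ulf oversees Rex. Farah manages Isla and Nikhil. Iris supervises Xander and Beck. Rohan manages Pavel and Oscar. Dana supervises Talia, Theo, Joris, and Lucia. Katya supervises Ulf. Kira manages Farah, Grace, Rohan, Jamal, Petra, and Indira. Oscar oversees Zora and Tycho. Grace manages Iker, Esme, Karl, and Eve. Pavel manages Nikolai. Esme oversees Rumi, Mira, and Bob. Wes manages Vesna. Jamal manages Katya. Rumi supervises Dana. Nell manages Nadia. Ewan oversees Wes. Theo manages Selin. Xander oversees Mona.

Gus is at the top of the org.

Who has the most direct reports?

Direct-report counts: Gus has 2; Ewan has 1; Wes has 1; Kira has 6; Jamal has 1; Katya has 1; Ulf has 1; Rohan has 2; Oscar has 2; Pavel has 1; Grace has 4; Karl has 3; Niamh has 1; Iris has 2; Xander has 1; Esme has 3; Rumi has 1; Dana has 4; Theo has 1; Lucia has 1; Mira has 1; Farah has 2; Isla has 2; Nell has 1. The largest is 6, held by Kira.

Kira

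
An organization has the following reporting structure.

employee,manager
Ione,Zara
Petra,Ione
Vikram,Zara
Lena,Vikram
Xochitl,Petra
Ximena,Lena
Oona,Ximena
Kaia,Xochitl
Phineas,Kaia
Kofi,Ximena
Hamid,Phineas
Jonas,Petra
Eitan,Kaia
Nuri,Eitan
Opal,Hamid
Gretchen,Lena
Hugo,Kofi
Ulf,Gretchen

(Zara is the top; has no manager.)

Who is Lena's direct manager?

Vikram

Lena reports directly to Vikram.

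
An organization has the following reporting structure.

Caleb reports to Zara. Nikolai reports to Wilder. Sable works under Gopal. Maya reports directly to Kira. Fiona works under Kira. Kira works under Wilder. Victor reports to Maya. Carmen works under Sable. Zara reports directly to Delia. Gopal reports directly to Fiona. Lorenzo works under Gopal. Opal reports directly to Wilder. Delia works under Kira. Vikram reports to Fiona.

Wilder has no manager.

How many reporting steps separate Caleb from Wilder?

4

Chain from Caleb up to Wilder: Caleb → Zara → Delia → Kira → Wilder. That is 4 steps up, so Caleb is 4 levels below Wilder.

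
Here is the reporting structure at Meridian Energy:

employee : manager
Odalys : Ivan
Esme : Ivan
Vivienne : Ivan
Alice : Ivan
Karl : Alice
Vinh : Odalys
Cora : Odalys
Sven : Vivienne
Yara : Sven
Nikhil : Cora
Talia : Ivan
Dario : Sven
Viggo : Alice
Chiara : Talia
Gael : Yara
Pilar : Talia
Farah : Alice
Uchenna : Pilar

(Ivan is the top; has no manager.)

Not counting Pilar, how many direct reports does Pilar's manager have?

1

Pilar reports to Talia. Talia's other direct reports are Chiara — 1 peer.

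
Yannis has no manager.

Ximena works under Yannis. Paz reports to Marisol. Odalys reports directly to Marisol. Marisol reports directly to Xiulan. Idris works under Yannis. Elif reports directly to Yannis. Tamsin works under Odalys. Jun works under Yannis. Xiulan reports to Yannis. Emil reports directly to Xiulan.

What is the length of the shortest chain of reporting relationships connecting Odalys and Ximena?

4

Odalys is 3 levels below Yannis, and Ximena is 1 level below Yannis (their lowest common manager). The shortest path runs up from Odalys to Yannis and back down to Ximena: 3 + 1 = 4 links.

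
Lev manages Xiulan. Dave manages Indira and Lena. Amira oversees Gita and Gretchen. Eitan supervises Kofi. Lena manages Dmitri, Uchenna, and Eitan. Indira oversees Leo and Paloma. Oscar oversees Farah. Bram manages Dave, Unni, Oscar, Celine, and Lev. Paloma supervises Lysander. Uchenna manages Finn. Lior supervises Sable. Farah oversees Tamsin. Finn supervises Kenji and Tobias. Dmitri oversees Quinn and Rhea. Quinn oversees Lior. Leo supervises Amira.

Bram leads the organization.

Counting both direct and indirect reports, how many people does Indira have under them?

6

Indira directly manages Leo, Paloma. Under Leo: Amira, Gretchen, Gita (3). Under Paloma: Lysander (1). So Indira's organization is 2 direct reports plus everyone under them: 4 + 2 = 6.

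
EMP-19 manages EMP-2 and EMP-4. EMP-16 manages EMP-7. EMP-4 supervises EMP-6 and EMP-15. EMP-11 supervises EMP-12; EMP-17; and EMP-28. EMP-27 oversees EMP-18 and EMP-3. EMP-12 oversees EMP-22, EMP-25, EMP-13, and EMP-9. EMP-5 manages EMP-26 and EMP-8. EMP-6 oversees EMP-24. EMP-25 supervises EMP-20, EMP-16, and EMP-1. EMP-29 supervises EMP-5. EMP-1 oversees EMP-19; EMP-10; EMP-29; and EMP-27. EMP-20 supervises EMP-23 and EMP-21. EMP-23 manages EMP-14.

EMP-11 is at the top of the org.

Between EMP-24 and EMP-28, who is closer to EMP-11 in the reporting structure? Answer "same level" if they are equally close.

EMP-24 is 7 levels below EMP-11; EMP-28 is 1. EMP-28 is higher.

EMP-28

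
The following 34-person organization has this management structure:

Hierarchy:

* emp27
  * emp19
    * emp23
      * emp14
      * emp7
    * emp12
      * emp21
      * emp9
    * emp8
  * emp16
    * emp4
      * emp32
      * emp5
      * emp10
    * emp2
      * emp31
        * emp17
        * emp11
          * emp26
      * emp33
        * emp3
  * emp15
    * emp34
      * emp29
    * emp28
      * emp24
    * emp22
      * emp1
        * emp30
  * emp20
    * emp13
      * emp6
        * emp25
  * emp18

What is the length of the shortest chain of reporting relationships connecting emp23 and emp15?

emp23 is 2 levels below emp27, and emp15 is 1 level below emp27 (their lowest common manager). The shortest path runs up from emp23 to emp27 and back down to emp15: 2 + 1 = 3 links.

3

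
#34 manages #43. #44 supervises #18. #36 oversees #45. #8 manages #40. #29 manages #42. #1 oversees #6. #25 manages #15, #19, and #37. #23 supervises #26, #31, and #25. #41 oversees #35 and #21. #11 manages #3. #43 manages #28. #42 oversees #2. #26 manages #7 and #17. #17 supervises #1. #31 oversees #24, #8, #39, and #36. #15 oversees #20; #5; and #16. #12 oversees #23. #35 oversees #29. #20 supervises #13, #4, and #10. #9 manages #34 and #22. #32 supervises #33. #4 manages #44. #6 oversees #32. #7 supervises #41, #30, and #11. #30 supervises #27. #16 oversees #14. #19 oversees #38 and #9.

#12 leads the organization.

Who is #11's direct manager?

#7

#11 reports directly to #7.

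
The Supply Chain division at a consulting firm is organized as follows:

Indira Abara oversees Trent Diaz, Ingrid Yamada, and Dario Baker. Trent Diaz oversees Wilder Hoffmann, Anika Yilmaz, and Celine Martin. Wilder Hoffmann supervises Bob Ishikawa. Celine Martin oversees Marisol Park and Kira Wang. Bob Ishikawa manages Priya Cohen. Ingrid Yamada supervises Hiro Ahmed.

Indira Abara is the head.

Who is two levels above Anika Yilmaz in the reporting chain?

Indira Abara

Anika Yilmaz reports to Trent Diaz, and Trent Diaz reports to Indira Abara. So Anika Yilmaz's skip-level manager is Indira Abara.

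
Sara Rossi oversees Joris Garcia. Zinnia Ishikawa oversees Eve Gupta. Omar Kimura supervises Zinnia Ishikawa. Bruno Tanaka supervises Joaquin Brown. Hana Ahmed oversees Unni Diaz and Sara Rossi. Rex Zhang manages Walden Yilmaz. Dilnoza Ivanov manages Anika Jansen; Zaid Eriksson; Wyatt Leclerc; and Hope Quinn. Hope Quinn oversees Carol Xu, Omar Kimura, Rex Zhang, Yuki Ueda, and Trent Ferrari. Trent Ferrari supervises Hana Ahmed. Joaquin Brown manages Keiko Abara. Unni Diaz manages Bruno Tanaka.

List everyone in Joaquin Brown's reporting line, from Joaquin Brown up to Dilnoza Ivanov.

Joaquin Brown -> Bruno Tanaka -> Unni Diaz -> Hana Ahmed -> Trent Ferrari -> Hope Quinn -> Dilnoza Ivanov

Joaquin Brown reports to Bruno Tanaka. Bruno Tanaka reports to Unni Diaz. Unni Diaz reports to Hana Ahmed. Hana Ahmed reports to Trent Ferrari. Trent Ferrari reports to Hope Quinn. Hope Quinn reports to Dilnoza Ivanov. Dilnoza Ivanov is at the top.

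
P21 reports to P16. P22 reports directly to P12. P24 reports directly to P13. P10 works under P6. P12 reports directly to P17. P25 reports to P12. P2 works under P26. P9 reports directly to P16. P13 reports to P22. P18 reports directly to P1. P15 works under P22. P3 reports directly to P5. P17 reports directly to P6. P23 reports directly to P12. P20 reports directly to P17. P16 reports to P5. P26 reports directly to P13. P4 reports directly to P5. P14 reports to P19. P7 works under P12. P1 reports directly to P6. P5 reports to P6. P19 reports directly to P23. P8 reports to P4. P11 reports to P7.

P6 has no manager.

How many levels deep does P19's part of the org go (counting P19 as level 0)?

The longest chain under P19 runs P19 → P14, which is 1 level below P19.

1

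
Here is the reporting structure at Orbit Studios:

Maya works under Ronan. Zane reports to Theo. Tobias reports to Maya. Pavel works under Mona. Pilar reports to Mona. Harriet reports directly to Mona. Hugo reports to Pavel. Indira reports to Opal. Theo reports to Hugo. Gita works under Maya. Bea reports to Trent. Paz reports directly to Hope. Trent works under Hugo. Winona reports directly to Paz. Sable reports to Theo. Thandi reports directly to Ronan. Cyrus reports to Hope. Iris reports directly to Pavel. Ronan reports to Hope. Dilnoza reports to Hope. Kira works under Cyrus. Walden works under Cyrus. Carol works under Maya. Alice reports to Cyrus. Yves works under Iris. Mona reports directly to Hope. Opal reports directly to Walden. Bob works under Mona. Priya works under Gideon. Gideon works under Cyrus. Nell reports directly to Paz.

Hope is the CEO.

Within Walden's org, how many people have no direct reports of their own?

The only person in Walden's organization with no one reporting to them is Indira. That is 1.

1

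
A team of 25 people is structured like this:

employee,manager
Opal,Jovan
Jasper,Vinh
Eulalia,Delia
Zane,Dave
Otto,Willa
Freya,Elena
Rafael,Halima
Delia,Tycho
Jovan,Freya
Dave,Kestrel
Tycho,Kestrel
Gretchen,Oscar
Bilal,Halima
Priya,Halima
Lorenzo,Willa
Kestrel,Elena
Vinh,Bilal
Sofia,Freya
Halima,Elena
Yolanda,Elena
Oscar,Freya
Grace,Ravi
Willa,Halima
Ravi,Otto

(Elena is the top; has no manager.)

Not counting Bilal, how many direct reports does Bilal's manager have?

3

Bilal reports to Halima. Halima's other direct reports are Priya, Willa, Rafael — 3 peers.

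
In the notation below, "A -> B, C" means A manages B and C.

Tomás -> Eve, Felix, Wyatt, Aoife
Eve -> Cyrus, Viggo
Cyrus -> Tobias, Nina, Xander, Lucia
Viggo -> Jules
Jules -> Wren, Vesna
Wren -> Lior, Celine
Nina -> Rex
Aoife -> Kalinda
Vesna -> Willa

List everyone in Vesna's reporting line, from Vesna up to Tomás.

Vesna reports to Jules. Jules reports to Viggo. Viggo reports to Eve. Eve reports to Tomás. Tomás is at the top.

Vesna -> Jules -> Viggo -> Eve -> Tomás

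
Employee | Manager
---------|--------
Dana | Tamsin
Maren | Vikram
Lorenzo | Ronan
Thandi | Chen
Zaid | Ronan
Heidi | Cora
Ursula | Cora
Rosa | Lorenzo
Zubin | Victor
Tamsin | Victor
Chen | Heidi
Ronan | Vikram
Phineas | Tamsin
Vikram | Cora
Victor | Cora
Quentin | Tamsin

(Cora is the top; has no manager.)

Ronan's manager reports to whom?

Cora

Ronan reports to Vikram, and Vikram reports to Cora. So Ronan's skip-level manager is Cora.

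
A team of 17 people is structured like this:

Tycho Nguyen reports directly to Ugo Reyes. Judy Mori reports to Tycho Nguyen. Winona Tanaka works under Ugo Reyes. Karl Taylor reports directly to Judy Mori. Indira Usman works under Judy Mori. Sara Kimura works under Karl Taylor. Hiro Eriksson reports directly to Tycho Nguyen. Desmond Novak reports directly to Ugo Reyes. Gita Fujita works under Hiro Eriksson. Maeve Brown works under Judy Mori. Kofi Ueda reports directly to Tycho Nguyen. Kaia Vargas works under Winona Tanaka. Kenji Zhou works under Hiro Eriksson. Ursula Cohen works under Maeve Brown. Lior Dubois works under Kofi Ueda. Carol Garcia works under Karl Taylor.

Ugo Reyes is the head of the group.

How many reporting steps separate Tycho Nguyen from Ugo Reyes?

Chain from Tycho Nguyen up to Ugo Reyes: Tycho Nguyen → Ugo Reyes. That is 1 step up, so Tycho Nguyen is 1 level below Ugo Reyes.

1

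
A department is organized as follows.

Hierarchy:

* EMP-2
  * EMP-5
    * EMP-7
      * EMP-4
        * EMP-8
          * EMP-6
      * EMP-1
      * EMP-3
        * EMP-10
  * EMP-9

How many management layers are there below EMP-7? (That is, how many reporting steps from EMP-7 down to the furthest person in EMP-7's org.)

The longest chain under EMP-7 runs EMP-7 → EMP-4 → EMP-8 → EMP-6, which is 3 levels below EMP-7.

3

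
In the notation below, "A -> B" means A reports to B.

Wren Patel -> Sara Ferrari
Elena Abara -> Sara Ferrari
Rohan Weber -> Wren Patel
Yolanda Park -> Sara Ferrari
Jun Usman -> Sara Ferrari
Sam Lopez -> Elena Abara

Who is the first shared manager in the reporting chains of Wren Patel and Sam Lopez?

Wren Patel's chain of managers is Sara Ferrari. Sam Lopez's chain of managers is Elena Abara, Sara Ferrari. The first manager that appears in both chains is Sara Ferrari.

Sara Ferrari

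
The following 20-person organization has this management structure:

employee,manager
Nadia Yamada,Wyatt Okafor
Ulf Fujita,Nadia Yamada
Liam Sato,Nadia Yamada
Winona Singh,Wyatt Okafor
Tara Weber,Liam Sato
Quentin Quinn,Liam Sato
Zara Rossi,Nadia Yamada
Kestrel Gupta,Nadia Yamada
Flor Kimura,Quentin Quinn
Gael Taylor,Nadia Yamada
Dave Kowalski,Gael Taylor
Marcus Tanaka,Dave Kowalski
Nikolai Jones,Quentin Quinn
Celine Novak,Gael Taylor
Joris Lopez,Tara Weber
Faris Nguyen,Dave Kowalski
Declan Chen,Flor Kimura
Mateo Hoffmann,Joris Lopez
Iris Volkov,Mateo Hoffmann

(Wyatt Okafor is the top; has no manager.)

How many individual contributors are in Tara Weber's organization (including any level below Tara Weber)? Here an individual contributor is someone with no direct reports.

1

The only person in Tara Weber's organization with no one reporting to them is Iris Volkov. That is 1.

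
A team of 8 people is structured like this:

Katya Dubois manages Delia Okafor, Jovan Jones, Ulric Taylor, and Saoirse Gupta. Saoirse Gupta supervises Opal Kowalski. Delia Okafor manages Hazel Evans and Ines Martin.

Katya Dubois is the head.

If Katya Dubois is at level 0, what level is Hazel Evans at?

Chain from Hazel Evans up to Katya Dubois: Hazel Evans → Delia Okafor → Katya Dubois. That is 2 steps up, so Hazel Evans is 2 levels below Katya Dubois.

2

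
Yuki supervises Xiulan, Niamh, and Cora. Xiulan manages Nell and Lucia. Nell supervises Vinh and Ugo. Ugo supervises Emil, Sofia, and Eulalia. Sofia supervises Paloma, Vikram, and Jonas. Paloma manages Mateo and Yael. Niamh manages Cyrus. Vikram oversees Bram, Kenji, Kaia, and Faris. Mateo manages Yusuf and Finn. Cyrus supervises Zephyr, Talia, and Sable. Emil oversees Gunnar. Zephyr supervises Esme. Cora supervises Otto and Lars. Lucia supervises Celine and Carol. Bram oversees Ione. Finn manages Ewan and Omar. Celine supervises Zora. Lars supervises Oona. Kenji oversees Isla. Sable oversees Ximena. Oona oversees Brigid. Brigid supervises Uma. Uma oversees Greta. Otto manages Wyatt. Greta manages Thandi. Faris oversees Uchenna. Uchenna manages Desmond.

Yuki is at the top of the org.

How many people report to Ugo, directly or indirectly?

Ugo directly manages Sofia, Emil, Eulalia. Under Sofia: Jonas, Vikram, Faris, Uchenna, Desmond, Kaia, Kenji, Isla, Bram, Ione, Paloma, Yael, Mateo, Finn, Omar, Ewan, Yusuf (17). Under Emil: Gunnar (1). Eulalia has no reports. So Ugo's organization is 3 direct reports plus everyone under them: 18 + 2 + 1 = 21.

21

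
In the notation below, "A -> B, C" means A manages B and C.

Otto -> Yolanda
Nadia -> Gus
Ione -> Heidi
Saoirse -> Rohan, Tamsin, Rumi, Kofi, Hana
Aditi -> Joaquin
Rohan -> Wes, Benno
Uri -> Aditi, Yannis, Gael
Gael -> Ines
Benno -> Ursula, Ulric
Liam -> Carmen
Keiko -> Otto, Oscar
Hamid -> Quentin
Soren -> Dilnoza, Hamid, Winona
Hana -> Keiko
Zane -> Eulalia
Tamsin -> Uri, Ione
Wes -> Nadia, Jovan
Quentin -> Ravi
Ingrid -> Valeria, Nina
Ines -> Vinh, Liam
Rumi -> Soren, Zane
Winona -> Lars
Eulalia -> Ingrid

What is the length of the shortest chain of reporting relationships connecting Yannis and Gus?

7

Yannis is 3 levels below Saoirse, and Gus is 4 levels below Saoirse (their lowest common manager). The shortest path runs up from Yannis to Saoirse and back down to Gus: 3 + 4 = 7 links.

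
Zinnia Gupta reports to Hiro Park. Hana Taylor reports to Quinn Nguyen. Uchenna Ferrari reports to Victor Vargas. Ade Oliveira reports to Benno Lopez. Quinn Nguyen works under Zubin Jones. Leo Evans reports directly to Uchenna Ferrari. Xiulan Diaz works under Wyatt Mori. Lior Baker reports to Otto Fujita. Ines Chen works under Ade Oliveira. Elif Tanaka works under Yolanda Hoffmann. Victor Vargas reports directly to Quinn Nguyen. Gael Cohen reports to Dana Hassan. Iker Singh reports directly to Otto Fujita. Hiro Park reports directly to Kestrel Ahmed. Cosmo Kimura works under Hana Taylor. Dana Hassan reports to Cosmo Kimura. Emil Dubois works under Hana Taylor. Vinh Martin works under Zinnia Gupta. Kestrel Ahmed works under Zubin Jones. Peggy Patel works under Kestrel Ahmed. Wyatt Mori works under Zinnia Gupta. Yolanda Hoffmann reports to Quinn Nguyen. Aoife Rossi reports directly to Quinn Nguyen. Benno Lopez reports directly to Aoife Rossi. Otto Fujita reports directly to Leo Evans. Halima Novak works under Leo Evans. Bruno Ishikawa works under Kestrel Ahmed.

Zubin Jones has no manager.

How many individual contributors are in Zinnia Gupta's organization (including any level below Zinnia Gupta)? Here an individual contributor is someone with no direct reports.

2

The people in Zinnia Gupta's organization with no one reporting to them are Xiulan Diaz, Vinh Martin. That is 2.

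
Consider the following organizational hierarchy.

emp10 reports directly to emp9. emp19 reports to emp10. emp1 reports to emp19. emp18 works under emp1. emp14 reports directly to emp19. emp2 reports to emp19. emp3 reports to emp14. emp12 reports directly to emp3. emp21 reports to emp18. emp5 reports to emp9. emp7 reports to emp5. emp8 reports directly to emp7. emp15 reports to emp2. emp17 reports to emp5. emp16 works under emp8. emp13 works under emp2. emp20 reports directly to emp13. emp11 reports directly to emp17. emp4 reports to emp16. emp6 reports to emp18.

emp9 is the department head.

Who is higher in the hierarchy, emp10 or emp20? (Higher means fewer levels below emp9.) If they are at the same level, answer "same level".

emp10

emp10 is 1 level below emp9; emp20 is 5. emp10 is higher.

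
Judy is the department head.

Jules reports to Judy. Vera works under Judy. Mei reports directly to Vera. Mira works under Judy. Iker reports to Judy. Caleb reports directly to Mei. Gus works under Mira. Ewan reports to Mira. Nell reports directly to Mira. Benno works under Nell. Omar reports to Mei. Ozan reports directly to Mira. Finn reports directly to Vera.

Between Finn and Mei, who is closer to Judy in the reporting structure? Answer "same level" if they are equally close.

same level

Both Finn and Mei are 2 levels below Judy.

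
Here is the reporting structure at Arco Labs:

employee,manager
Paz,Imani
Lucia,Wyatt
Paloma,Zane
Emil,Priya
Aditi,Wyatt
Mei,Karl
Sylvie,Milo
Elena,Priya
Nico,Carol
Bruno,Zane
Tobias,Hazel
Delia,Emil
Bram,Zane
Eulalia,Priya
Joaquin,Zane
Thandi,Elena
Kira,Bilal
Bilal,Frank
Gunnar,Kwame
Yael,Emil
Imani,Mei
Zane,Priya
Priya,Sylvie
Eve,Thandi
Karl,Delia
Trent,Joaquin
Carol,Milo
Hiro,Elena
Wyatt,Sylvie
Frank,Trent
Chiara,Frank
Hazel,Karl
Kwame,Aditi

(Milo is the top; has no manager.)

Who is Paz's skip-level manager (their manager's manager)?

Mei

Paz reports to Imani, and Imani reports to Mei. So Paz's skip-level manager is Mei.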